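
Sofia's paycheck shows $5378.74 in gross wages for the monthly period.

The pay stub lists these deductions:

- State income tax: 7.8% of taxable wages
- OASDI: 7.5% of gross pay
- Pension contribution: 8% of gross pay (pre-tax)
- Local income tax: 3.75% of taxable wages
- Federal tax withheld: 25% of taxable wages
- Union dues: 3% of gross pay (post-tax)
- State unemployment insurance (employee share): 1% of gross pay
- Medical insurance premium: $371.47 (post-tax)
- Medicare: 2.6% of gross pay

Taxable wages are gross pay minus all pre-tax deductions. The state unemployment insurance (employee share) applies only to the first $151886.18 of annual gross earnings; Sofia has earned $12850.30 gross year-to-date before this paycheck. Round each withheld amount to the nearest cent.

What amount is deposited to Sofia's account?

Pension contribution: $5378.74 × 0.08 = $430.30
Taxable wages = $5378.74 − $430.30 = $4948.44
State income tax: $4948.44 × 0.078 = $385.98
Local income tax: $4948.44 × 0.0375 = $185.57
Federal tax withheld: $4948.44 × 0.25 = $1237.11
Medicare: $5378.74 × 0.026 = $139.85
State unemployment insurance (employee share): cap not yet reached, full $5378.74 is subject → $5378.74 × 0.01 = $53.79
OASDI: $5378.74 × 0.075 = $403.41
Union dues: $5378.74 × 0.03 = $161.36
Medical insurance premium: $371.47
Total deductions = $430.30 + $385.98 + $185.57 + $1237.11 + $139.85 + $53.79 + $403.41 + $161.36 + $371.47 = $3368.84
Net pay = $5378.74 − $3368.84 = $2009.90

$2009.90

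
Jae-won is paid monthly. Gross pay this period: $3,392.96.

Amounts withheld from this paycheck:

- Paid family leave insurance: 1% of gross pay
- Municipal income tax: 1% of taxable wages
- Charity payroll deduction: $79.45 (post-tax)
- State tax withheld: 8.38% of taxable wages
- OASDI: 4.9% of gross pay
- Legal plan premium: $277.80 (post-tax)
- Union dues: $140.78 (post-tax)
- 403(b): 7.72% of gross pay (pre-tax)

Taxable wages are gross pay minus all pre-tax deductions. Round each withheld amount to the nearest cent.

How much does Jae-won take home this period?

$2,139.11

403(b): $3,392.96 × 0.0772 = $261.94
Taxable wages = $3,392.96 − $261.94 = $3,131.02
Municipal income tax: $3,131.02 × 0.01 = $31.31
State tax withheld: $3,131.02 × 0.0838 = $262.38
Paid family leave insurance: $3,392.96 × 0.01 = $33.93
OASDI: $3,392.96 × 0.049 = $166.26
Union dues: $140.78
Charity payroll deduction: $79.45
Legal plan premium: $277.80
Total deductions = $261.94 + $31.31 + $262.38 + $33.93 + $166.26 + $140.78 + $79.45 + $277.80 = $1,253.85
Net pay = $3,392.96 − $1,253.85 = $2,139.11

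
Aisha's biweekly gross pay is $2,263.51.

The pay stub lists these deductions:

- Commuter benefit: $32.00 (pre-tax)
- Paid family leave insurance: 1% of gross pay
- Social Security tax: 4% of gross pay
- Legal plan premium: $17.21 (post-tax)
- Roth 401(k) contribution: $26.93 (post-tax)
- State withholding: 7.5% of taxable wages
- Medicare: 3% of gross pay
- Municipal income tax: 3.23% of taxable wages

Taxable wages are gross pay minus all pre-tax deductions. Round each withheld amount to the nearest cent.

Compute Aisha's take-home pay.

Commuter benefit: $32.00
Taxable wages = $2,263.51 − $32.00 = $2,231.51
State withholding: $2,231.51 × 0.075 = $167.36
Municipal income tax: $2,231.51 × 0.0323 = $72.08
Paid family leave insurance: $2,263.51 × 0.01 = $22.64
Medicare: $2,263.51 × 0.03 = $67.91
Social Security tax: $2,263.51 × 0.04 = $90.54
Roth 401(k) contribution: $26.93
Legal plan premium: $17.21
Total deductions = $32.00 + $167.36 + $72.08 + $22.64 + $67.91 + $90.54 + $26.93 + $17.21 = $496.67
Net pay = $2,263.51 − $496.67 = $1,766.84

$1,766.84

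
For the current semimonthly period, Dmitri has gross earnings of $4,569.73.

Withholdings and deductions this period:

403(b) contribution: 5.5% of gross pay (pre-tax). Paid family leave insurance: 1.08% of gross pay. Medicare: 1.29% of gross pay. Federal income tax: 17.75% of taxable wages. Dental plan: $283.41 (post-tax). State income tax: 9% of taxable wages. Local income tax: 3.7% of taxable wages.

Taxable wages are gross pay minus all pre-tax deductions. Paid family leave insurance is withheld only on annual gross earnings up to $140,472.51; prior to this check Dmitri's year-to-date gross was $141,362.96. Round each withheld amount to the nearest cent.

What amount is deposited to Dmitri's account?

$2,661.08

403(b) contribution: $4,569.73 × 0.055 = $251.34
Taxable wages = $4,569.73 − $251.34 = $4,318.39
State income tax: $4,318.39 × 0.09 = $388.66
Local income tax: $4,318.39 × 0.037 = $159.78
Federal income tax: $4,318.39 × 0.1775 = $766.51
Paid family leave insurance: annual cap $140,472.51 already reached (YTD $141,362.96), so $0.00
Medicare: $4,569.73 × 0.0129 = $58.95
Dental plan: $283.41
Total deductions = $251.34 + $388.66 + $159.78 + $766.51 + $0.00 + $58.95 + $283.41 = $1,908.65
Net pay = $4,569.73 − $1,908.65 = $2,661.08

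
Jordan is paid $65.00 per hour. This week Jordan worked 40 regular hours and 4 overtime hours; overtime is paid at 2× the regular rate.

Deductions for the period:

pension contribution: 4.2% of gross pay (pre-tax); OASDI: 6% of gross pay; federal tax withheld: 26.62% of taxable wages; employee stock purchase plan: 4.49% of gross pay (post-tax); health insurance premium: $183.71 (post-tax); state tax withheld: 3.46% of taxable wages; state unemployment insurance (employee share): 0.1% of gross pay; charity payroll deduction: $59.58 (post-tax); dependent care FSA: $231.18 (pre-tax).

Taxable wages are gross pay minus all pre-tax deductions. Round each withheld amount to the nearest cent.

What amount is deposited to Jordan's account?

$1,354.54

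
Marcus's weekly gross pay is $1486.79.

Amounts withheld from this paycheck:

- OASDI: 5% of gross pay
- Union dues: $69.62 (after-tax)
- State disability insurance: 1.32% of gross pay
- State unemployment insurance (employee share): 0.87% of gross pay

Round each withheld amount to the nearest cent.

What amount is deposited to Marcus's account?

State disability insurance: $1486.79 × 0.0132 = $19.63
State unemployment insurance (employee share): $1486.79 × 0.0087 = $12.94
OASDI: $1486.79 × 0.05 = $74.34
Union dues: $69.62
Total deductions = $19.63 + $12.94 + $74.34 + $69.62 = $176.53
Net pay = $1486.79 − $176.53 = $1310.26

$1310.26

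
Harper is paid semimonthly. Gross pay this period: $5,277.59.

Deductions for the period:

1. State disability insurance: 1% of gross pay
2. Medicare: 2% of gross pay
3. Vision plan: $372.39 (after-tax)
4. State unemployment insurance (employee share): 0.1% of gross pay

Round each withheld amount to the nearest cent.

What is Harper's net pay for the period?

$4,741.59

Medicare: $5,277.59 × 0.02 = $105.55
State unemployment insurance (employee share): $5,277.59 × 0.001 = $5.28
State disability insurance: $5,277.59 × 0.01 = $52.78
Vision plan: $372.39
Total deductions = $105.55 + $5.28 + $52.78 + $372.39 = $536.00
Net pay = $5,277.59 − $536.00 = $4,741.59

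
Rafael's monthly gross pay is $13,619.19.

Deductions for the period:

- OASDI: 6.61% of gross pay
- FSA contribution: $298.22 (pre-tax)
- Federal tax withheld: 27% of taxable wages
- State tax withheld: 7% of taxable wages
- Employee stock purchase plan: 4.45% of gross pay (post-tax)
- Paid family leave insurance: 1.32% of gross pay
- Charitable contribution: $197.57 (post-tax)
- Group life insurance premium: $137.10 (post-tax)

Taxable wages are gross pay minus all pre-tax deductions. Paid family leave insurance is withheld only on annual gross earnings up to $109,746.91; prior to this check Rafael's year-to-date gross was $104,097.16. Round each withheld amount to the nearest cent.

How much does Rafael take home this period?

FSA contribution: $298.22
Taxable wages = $13,619.19 − $298.22 = $13,320.97
Federal tax withheld: $13,320.97 × 0.27 = $3,596.66
State tax withheld: $13,320.97 × 0.07 = $932.47
OASDI: $13,619.19 × 0.0661 = $900.23
Paid family leave insurance: only $109,746.91 − $104,097.16 = $5,649.75 of this check is subject → $5,649.75 × 0.0132 = $74.58
Group life insurance premium: $137.10
Employee stock purchase plan: $13,619.19 × 0.0445 = $606.05
Charitable contribution: $197.57
Total deductions = $298.22 + $3,596.66 + $932.47 + $900.23 + $74.58 + $137.10 + $606.05 + $197.57 = $6,742.88
Net pay = $13,619.19 − $6,742.88 = $6,876.31

$6,876.31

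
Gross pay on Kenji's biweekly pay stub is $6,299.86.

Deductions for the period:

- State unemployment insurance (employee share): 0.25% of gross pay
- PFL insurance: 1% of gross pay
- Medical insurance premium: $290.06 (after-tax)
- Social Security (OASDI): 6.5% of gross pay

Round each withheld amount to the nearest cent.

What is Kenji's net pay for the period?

$5,521.56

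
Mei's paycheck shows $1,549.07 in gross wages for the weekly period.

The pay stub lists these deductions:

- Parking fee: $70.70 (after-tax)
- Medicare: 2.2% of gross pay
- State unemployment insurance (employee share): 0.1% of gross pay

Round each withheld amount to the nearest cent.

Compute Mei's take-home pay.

$1,442.74

Medicare: $1,549.07 × 0.022 = $34.08
State unemployment insurance (employee share): $1,549.07 × 0.001 = $1.55
Parking fee: $70.70
Total deductions = $34.08 + $1.55 + $70.70 = $106.33
Net pay = $1,549.07 − $106.33 = $1,442.74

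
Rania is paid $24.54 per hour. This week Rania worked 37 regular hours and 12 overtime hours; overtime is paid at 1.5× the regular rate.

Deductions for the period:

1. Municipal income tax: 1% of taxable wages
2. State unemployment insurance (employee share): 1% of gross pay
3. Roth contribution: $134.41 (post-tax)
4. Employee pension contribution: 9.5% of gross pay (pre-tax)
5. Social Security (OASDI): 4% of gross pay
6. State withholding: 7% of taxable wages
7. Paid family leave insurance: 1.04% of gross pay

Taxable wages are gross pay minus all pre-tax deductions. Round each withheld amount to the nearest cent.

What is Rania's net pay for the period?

$907.83

Regular pay: 37 × $24.54 = $907.98
Overtime pay: 12 × $24.54 × 1.5 = $441.72
Gross pay = $907.98 + $441.72 = $1,349.70
Employee pension contribution: $1,349.70 × 0.095 = $128.22
Taxable wages = $1,349.70 − $128.22 = $1,221.48
State withholding: $1,221.48 × 0.07 = $85.50
Municipal income tax: $1,221.48 × 0.01 = $12.21
Paid family leave insurance: $1,349.70 × 0.0104 = $14.04
State unemployment insurance (employee share): $1,349.70 × 0.01 = $13.50
Social Security (OASDI): $1,349.70 × 0.04 = $53.99
Roth contribution: $134.41
Total deductions = $128.22 + $85.50 + $12.21 + $14.04 + $13.50 + $53.99 + $134.41 = $441.87
Net pay = $1,349.70 − $441.87 = $907.83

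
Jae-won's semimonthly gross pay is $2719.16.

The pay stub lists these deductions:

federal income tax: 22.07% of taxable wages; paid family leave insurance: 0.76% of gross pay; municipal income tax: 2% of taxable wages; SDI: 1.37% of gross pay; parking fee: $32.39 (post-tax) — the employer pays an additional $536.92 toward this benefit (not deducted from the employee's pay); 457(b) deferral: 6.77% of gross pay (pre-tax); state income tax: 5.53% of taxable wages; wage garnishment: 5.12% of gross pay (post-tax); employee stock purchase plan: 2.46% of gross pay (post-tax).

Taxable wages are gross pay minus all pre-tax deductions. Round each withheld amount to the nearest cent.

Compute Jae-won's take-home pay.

$1488.27

457(b) deferral: $2719.16 × 0.0677 = $184.09
Taxable wages = $2719.16 − $184.09 = $2535.07
Federal income tax: $2535.07 × 0.2207 = $559.49
State income tax: $2535.07 × 0.0553 = $140.19
Municipal income tax: $2535.07 × 0.02 = $50.70
Paid family leave insurance: $2719.16 × 0.0076 = $20.67
SDI: $2719.16 × 0.0137 = $37.25
Parking fee: $32.39
Employee stock purchase plan: $2719.16 × 0.0246 = $66.89
Wage garnishment: $2719.16 × 0.0512 = $139.22
(Employer's $536.92 toward parking fee is not withheld from the employee.)
Total deductions = $184.09 + $559.49 + $140.19 + $50.70 + $20.67 + $37.25 + $32.39 + $66.89 + $139.22 = $1230.89
Net pay = $2719.16 − $1230.89 = $1488.27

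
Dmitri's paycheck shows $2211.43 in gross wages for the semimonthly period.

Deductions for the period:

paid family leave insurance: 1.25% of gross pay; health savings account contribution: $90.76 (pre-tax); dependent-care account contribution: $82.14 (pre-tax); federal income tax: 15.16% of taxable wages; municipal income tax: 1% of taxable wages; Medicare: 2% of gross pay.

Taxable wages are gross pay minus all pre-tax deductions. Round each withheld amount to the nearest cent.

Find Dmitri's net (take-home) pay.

Dependent-care account contribution: $82.14
Health savings account contribution: $90.76
Pre-tax total = $82.14 + $90.76 = $172.90
Taxable wages = $2211.43 − $172.90 = $2038.53
Federal income tax: $2038.53 × 0.1516 = $309.04
Municipal income tax: $2038.53 × 0.01 = $20.39
Medicare: $2211.43 × 0.02 = $44.23
Paid family leave insurance: $2211.43 × 0.0125 = $27.64
Total deductions = $82.14 + $90.76 + $309.04 + $20.39 + $44.23 + $27.64 = $574.20
Net pay = $2211.43 − $574.20 = $1637.23

$1637.23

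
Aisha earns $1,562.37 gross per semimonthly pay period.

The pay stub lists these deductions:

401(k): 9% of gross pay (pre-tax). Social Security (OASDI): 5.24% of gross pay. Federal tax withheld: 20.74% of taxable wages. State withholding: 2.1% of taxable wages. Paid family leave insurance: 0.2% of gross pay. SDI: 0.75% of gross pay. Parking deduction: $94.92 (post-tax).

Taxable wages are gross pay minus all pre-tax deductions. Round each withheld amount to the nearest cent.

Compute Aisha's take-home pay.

$905.40

401(k): $1,562.37 × 0.09 = $140.61
Taxable wages = $1,562.37 − $140.61 = $1,421.76
State withholding: $1,421.76 × 0.021 = $29.86
Federal tax withheld: $1,421.76 × 0.2074 = $294.87
Social Security (OASDI): $1,562.37 × 0.0524 = $81.87
SDI: $1,562.37 × 0.0075 = $11.72
Paid family leave insurance: $1,562.37 × 0.002 = $3.12
Parking deduction: $94.92
Total deductions = $140.61 + $29.86 + $294.87 + $81.87 + $11.72 + $3.12 + $94.92 = $656.97
Net pay = $1,562.37 − $656.97 = $905.40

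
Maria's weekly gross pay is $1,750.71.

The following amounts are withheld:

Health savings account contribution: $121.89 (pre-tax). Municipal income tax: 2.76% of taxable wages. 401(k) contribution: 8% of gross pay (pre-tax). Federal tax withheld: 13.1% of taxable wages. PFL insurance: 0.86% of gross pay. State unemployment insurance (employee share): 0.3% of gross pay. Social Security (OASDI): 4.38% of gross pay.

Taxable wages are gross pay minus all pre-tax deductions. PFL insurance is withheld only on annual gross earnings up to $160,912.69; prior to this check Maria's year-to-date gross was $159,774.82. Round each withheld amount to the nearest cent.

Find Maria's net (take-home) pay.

Health savings account contribution: $121.89
401(k) contribution: $1,750.71 × 0.08 = $140.06
Pre-tax total = $121.89 + $140.06 = $261.95
Taxable wages = $1,750.71 − $261.95 = $1,488.76
Federal tax withheld: $1,488.76 × 0.131 = $195.03
Municipal income tax: $1,488.76 × 0.0276 = $41.09
Social Security (OASDI): $1,750.71 × 0.0438 = $76.68
State unemployment insurance (employee share): $1,750.71 × 0.003 = $5.25
PFL insurance: only $160,912.69 − $159,774.82 = $1,137.87 of this check is subject → $1,137.87 × 0.0086 = $9.79
Total deductions = $121.89 + $140.06 + $195.03 + $41.09 + $76.68 + $5.25 + $9.79 = $589.79
Net pay = $1,750.71 − $589.79 = $1,160.92

$1,160.92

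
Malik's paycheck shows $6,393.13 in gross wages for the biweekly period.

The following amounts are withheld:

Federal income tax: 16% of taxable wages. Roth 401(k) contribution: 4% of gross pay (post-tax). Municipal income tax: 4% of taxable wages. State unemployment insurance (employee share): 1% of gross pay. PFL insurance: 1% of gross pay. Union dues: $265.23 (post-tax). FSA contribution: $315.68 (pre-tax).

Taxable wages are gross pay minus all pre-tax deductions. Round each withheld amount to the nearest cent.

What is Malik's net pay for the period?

FSA contribution: $315.68
Taxable wages = $6,393.13 − $315.68 = $6,077.45
Federal income tax: $6,077.45 × 0.16 = $972.39
Municipal income tax: $6,077.45 × 0.04 = $243.10
PFL insurance: $6,393.13 × 0.01 = $63.93
State unemployment insurance (employee share): $6,393.13 × 0.01 = $63.93
Roth 401(k) contribution: $6,393.13 × 0.04 = $255.73
Union dues: $265.23
Total deductions = $315.68 + $972.39 + $243.10 + $63.93 + $63.93 + $255.73 + $265.23 = $2,179.99
Net pay = $6,393.13 − $2,179.99 = $4,213.14

$4,213.14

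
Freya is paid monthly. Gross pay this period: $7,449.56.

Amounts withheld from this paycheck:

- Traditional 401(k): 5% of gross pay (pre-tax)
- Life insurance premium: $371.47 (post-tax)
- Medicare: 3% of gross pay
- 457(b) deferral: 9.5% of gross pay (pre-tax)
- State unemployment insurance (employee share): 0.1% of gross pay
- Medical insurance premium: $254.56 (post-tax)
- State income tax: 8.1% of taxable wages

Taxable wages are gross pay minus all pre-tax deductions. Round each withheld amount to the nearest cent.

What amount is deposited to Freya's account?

457(b) deferral: $7,449.56 × 0.095 = $707.71
Traditional 401(k): $7,449.56 × 0.05 = $372.48
Pre-tax total = $707.71 + $372.48 = $1,080.19
Taxable wages = $7,449.56 − $1,080.19 = $6,369.37
State income tax: $6,369.37 × 0.081 = $515.92
Medicare: $7,449.56 × 0.03 = $223.49
State unemployment insurance (employee share): $7,449.56 × 0.001 = $7.45
Life insurance premium: $371.47
Medical insurance premium: $254.56
Total deductions = $707.71 + $372.48 + $515.92 + $223.49 + $7.45 + $371.47 + $254.56 = $2,453.08
Net pay = $7,449.56 − $2,453.08 = $4,996.48

$4,996.48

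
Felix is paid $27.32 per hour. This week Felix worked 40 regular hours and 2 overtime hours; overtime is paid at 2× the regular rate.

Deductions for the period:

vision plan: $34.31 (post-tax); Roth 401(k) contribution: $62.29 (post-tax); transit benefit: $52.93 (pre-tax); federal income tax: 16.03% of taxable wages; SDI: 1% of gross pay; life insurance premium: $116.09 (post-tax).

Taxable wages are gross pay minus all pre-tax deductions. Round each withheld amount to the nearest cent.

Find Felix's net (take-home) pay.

$740.23

Regular pay: 40 × $27.32 = $1092.80
Overtime pay: 2 × $27.32 × 2 = $109.28
Gross pay = $1092.80 + $109.28 = $1202.08
Transit benefit: $52.93
Taxable wages = $1202.08 − $52.93 = $1149.15
Federal income tax: $1149.15 × 0.1603 = $184.21
SDI: $1202.08 × 0.01 = $12.02
Vision plan: $34.31
Life insurance premium: $116.09
Roth 401(k) contribution: $62.29
Total deductions = $52.93 + $184.21 + $12.02 + $34.31 + $116.09 + $62.29 = $461.85
Net pay = $1202.08 − $461.85 = $740.23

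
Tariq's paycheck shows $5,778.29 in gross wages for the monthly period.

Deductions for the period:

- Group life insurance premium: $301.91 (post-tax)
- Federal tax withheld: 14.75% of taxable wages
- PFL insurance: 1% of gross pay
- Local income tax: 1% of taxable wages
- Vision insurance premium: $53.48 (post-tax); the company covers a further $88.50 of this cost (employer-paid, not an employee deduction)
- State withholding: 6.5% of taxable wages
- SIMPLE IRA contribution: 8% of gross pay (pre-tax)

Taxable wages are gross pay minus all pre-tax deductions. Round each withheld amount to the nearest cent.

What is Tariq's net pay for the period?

$3,720.05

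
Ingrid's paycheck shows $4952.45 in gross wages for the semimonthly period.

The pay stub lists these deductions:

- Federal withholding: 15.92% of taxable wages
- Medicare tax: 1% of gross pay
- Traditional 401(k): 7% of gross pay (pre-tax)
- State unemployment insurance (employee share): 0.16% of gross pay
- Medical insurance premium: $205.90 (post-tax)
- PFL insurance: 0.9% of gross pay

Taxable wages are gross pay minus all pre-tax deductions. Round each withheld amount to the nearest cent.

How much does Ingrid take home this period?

$3564.63

Traditional 401(k): $4952.45 × 0.07 = $346.67
Taxable wages = $4952.45 − $346.67 = $4605.78
Federal withholding: $4605.78 × 0.1592 = $733.24
State unemployment insurance (employee share): $4952.45 × 0.0016 = $7.92
PFL insurance: $4952.45 × 0.009 = $44.57
Medicare tax: $4952.45 × 0.01 = $49.52
Medical insurance premium: $205.90
Total deductions = $346.67 + $733.24 + $7.92 + $44.57 + $49.52 + $205.90 = $1387.82
Net pay = $4952.45 − $1387.82 = $3564.63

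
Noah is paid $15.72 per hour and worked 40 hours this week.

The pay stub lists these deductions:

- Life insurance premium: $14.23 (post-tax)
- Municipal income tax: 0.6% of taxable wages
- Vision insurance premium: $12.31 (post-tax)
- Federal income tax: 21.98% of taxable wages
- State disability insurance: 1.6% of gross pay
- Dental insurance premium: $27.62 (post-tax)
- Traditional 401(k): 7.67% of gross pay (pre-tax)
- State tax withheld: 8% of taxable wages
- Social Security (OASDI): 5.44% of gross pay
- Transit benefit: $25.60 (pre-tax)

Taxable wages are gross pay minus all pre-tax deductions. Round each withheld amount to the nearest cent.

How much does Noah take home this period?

Gross pay: 40 × $15.72 = $628.80
Traditional 401(k): $628.80 × 0.0767 = $48.23
Transit benefit: $25.60
Pre-tax total = $48.23 + $25.60 = $73.83
Taxable wages = $628.80 − $73.83 = $554.97
Federal income tax: $554.97 × 0.2198 = $121.98
Municipal income tax: $554.97 × 0.006 = $3.33
State tax withheld: $554.97 × 0.08 = $44.40
State disability insurance: $628.80 × 0.016 = $10.06
Social Security (OASDI): $628.80 × 0.0544 = $34.21
Dental insurance premium: $27.62
Life insurance premium: $14.23
Vision insurance premium: $12.31
Total deductions = $48.23 + $25.60 + $121.98 + $3.33 + $44.40 + $10.06 + $34.21 + $27.62 + $14.23 + $12.31 = $341.97
Net pay = $628.80 − $341.97 = $286.83

$286.83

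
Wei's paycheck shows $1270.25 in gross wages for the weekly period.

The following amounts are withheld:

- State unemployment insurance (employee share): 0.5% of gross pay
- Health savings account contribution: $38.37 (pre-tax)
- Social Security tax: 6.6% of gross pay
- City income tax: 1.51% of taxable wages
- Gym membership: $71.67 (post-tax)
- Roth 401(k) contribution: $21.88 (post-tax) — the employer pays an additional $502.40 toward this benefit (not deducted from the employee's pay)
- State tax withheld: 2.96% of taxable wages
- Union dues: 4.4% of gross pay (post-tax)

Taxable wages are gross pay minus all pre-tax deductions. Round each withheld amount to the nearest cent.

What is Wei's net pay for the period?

Health savings account contribution: $38.37
Taxable wages = $1270.25 − $38.37 = $1231.88
State tax withheld: $1231.88 × 0.0296 = $36.46
City income tax: $1231.88 × 0.0151 = $18.60
State unemployment insurance (employee share): $1270.25 × 0.005 = $6.35
Social Security tax: $1270.25 × 0.066 = $83.84
Union dues: $1270.25 × 0.044 = $55.89
Gym membership: $71.67
Roth 401(k) contribution: $21.88
(Employer's $502.40 toward Roth 401(k) contribution is not withheld from the employee.)
Total deductions = $38.37 + $36.46 + $18.60 + $6.35 + $83.84 + $55.89 + $71.67 + $21.88 = $333.06
Net pay = $1270.25 − $333.06 = $937.19

$937.19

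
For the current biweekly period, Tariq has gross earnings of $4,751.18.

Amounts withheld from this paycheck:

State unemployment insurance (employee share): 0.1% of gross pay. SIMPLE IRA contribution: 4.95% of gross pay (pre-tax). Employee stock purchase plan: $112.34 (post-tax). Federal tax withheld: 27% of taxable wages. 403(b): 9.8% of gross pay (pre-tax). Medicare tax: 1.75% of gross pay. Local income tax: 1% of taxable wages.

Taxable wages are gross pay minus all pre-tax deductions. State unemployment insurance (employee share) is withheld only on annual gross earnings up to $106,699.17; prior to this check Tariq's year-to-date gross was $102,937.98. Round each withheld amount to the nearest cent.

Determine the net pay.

$2,717.03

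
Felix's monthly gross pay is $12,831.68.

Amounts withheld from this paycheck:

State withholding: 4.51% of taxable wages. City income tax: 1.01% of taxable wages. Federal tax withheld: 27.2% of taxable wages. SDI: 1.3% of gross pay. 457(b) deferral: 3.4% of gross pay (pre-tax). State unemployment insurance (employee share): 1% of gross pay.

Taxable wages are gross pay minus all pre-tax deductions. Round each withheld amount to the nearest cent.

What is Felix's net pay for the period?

$8,044.50

457(b) deferral: $12,831.68 × 0.034 = $436.28
Taxable wages = $12,831.68 − $436.28 = $12,395.40
Federal tax withheld: $12,395.40 × 0.272 = $3,371.55
State withholding: $12,395.40 × 0.0451 = $559.03
City income tax: $12,395.40 × 0.0101 = $125.19
State unemployment insurance (employee share): $12,831.68 × 0.01 = $128.32
SDI: $12,831.68 × 0.013 = $166.81
Total deductions = $436.28 + $3,371.55 + $559.03 + $125.19 + $128.32 + $166.81 = $4,787.18
Net pay = $12,831.68 − $4,787.18 = $8,044.50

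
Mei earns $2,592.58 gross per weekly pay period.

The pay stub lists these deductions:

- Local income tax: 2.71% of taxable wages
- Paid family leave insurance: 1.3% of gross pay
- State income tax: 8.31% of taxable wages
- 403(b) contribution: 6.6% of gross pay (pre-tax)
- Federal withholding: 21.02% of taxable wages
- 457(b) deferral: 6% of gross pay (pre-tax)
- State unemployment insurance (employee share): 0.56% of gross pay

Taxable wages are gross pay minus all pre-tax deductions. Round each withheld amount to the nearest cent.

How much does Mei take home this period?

$1,491.69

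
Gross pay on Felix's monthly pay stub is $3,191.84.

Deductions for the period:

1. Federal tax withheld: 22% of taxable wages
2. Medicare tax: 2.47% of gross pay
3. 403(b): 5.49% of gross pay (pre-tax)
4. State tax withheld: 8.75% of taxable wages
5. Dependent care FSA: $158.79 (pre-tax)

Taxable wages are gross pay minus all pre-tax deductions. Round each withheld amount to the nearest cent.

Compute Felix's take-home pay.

$1,900.20

Dependent care FSA: $158.79
403(b): $3,191.84 × 0.0549 = $175.23
Pre-tax total = $158.79 + $175.23 = $334.02
Taxable wages = $3,191.84 − $334.02 = $2,857.82
State tax withheld: $2,857.82 × 0.0875 = $250.06
Federal tax withheld: $2,857.82 × 0.22 = $628.72
Medicare tax: $3,191.84 × 0.0247 = $78.84
Total deductions = $158.79 + $175.23 + $250.06 + $628.72 + $78.84 = $1,291.64
Net pay = $3,191.84 − $1,291.64 = $1,900.20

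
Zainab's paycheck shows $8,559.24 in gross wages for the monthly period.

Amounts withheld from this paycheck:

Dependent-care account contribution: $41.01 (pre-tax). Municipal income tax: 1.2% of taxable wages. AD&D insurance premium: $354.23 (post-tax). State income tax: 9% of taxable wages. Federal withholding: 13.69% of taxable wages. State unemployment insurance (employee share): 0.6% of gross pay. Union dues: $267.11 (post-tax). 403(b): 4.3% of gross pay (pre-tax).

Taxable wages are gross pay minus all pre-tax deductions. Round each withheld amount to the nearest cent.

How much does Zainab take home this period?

$5,530.40

Dependent-care account contribution: $41.01
403(b): $8,559.24 × 0.043 = $368.05
Pre-tax total = $41.01 + $368.05 = $409.06
Taxable wages = $8,559.24 − $409.06 = $8,150.18
Municipal income tax: $8,150.18 × 0.012 = $97.80
State income tax: $8,150.18 × 0.09 = $733.52
Federal withholding: $8,150.18 × 0.1369 = $1,115.76
State unemployment insurance (employee share): $8,559.24 × 0.006 = $51.36
AD&D insurance premium: $354.23
Union dues: $267.11
Total deductions = $41.01 + $368.05 + $97.80 + $733.52 + $1,115.76 + $51.36 + $354.23 + $267.11 = $3,028.84
Net pay = $8,559.24 − $3,028.84 = $5,530.40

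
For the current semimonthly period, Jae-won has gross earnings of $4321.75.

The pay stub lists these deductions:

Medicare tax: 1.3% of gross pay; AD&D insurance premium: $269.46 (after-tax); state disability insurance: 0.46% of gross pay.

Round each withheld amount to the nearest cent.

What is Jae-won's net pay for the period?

$3976.23

State disability insurance: $4321.75 × 0.0046 = $19.88
Medicare tax: $4321.75 × 0.013 = $56.18
AD&D insurance premium: $269.46
Total deductions = $19.88 + $56.18 + $269.46 = $345.52
Net pay = $4321.75 − $345.52 = $3976.23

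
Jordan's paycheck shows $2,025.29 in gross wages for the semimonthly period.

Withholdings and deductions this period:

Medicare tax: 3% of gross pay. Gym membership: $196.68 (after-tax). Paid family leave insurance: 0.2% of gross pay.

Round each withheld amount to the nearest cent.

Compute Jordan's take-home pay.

Medicare tax: $2,025.29 × 0.03 = $60.76
Paid family leave insurance: $2,025.29 × 0.002 = $4.05
Gym membership: $196.68
Total deductions = $60.76 + $4.05 + $196.68 = $261.49
Net pay = $2,025.29 − $261.49 = $1,763.80

$1,763.80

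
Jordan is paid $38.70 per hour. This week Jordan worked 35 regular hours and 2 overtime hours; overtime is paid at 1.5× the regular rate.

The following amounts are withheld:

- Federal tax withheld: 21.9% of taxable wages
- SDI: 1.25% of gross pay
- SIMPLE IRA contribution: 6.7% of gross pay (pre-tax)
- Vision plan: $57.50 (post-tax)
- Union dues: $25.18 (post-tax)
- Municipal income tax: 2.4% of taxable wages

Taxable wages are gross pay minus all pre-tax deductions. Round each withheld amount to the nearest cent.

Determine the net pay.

Regular pay: 35 × $38.70 = $1,354.50
Overtime pay: 2 × $38.70 × 1.5 = $116.10
Gross pay = $1,354.50 + $116.10 = $1,470.60
SIMPLE IRA contribution: $1,470.60 × 0.067 = $98.53
Taxable wages = $1,470.60 − $98.53 = $1,372.07
Municipal income tax: $1,372.07 × 0.024 = $32.93
Federal tax withheld: $1,372.07 × 0.219 = $300.48
SDI: $1,470.60 × 0.0125 = $18.38
Vision plan: $57.50
Union dues: $25.18
Total deductions = $98.53 + $32.93 + $300.48 + $18.38 + $57.50 + $25.18 = $533.00
Net pay = $1,470.60 − $533.00 = $937.60

$937.60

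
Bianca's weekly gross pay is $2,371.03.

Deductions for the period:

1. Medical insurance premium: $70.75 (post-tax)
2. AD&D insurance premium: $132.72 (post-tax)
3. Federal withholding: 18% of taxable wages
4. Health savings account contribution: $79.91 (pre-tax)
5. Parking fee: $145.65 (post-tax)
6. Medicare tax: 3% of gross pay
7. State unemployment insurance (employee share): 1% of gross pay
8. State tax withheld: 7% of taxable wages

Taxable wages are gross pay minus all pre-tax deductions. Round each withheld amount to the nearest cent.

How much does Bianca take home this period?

$1,274.38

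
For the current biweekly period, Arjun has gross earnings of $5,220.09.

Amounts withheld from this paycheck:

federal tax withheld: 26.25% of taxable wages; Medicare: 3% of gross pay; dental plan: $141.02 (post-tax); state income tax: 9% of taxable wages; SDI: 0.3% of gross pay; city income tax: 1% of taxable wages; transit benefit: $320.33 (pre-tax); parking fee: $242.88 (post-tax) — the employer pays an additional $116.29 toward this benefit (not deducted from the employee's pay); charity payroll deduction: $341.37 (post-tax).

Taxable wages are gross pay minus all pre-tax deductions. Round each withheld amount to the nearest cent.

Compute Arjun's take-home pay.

$2,226.06

Transit benefit: $320.33
Taxable wages = $5,220.09 − $320.33 = $4,899.76
Federal tax withheld: $4,899.76 × 0.2625 = $1,286.19
State income tax: $4,899.76 × 0.09 = $440.98
City income tax: $4,899.76 × 0.01 = $49.00
Medicare: $5,220.09 × 0.03 = $156.60
SDI: $5,220.09 × 0.003 = $15.66
Charity payroll deduction: $341.37
Parking fee: $242.88
Dental plan: $141.02
(Employer's $116.29 toward parking fee is not withheld from the employee.)
Total deductions = $320.33 + $1,286.19 + $440.98 + $49.00 + $156.60 + $15.66 + $341.37 + $242.88 + $141.02 = $2,994.03
Net pay = $5,220.09 − $2,994.03 = $2,226.06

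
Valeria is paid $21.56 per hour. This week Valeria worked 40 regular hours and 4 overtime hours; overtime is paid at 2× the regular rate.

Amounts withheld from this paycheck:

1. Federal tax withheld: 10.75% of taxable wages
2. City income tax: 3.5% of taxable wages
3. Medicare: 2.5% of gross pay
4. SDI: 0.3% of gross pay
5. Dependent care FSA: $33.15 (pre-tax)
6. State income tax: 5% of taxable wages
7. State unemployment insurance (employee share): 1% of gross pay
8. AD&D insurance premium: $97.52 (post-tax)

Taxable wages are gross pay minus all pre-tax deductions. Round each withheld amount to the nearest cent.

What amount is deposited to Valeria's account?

$672.05

Regular pay: 40 × $21.56 = $862.40
Overtime pay: 4 × $21.56 × 2 = $172.48
Gross pay = $862.40 + $172.48 = $1,034.88
Dependent care FSA: $33.15
Taxable wages = $1,034.88 − $33.15 = $1,001.73
City income tax: $1,001.73 × 0.035 = $35.06
State income tax: $1,001.73 × 0.05 = $50.09
Federal tax withheld: $1,001.73 × 0.1075 = $107.69
Medicare: $1,034.88 × 0.025 = $25.87
SDI: $1,034.88 × 0.003 = $3.10
State unemployment insurance (employee share): $1,034.88 × 0.01 = $10.35
AD&D insurance premium: $97.52
Total deductions = $33.15 + $35.06 + $50.09 + $107.69 + $25.87 + $3.10 + $10.35 + $97.52 = $362.83
Net pay = $1,034.88 − $362.83 = $672.05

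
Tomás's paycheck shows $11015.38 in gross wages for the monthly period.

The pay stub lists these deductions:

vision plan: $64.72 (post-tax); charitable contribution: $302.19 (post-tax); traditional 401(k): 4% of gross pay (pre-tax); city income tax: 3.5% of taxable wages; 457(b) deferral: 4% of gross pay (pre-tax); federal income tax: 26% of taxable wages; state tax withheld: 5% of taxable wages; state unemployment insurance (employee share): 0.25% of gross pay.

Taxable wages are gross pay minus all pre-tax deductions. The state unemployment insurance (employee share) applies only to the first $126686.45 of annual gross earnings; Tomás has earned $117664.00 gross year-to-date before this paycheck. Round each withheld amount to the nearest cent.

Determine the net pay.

$6248.39

457(b) deferral: $11015.38 × 0.04 = $440.62
Traditional 401(k): $11015.38 × 0.04 = $440.62
Pre-tax total = $440.62 + $440.62 = $881.24
Taxable wages = $11015.38 − $881.24 = $10134.14
Federal income tax: $10134.14 × 0.26 = $2634.88
State tax withheld: $10134.14 × 0.05 = $506.71
City income tax: $10134.14 × 0.035 = $354.69
State unemployment insurance (employee share): only $126686.45 − $117664.00 = $9022.45 of this check is subject → $9022.45 × 0.0025 = $22.56
Charitable contribution: $302.19
Vision plan: $64.72
Total deductions = $440.62 + $440.62 + $2634.88 + $506.71 + $354.69 + $22.56 + $302.19 + $64.72 = $4766.99
Net pay = $11015.38 − $4766.99 = $6248.39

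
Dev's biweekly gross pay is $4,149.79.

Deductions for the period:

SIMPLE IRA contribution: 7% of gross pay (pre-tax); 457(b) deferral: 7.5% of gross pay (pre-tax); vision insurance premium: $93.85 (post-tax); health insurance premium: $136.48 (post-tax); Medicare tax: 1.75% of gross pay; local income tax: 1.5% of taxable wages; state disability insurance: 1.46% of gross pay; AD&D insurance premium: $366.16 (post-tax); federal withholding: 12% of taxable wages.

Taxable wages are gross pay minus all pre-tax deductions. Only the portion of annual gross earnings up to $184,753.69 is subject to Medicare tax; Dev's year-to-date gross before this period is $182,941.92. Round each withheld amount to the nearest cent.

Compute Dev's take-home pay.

$2,380.29

457(b) deferral: $4,149.79 × 0.075 = $311.23
SIMPLE IRA contribution: $4,149.79 × 0.07 = $290.49
Pre-tax total = $311.23 + $290.49 = $601.72
Taxable wages = $4,149.79 − $601.72 = $3,548.07
Federal withholding: $3,548.07 × 0.12 = $425.77
Local income tax: $3,548.07 × 0.015 = $53.22
Medicare tax: only $184,753.69 − $182,941.92 = $1,811.77 of this check is subject → $1,811.77 × 0.0175 = $31.71
State disability insurance: $4,149.79 × 0.0146 = $60.59
Vision insurance premium: $93.85
Health insurance premium: $136.48
AD&D insurance premium: $366.16
Total deductions = $311.23 + $290.49 + $425.77 + $53.22 + $31.71 + $60.59 + $93.85 + $136.48 + $366.16 = $1,769.50
Net pay = $4,149.79 − $1,769.50 = $2,380.29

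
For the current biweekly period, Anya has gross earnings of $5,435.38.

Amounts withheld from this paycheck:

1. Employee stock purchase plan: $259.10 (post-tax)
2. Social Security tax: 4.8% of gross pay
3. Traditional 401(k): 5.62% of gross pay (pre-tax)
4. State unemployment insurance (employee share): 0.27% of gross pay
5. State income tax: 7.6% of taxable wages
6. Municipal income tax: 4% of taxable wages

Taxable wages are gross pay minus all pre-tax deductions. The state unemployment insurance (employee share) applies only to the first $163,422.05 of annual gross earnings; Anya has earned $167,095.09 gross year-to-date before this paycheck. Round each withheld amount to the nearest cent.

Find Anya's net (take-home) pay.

$4,014.84

Traditional 401(k): $5,435.38 × 0.0562 = $305.47
Taxable wages = $5,435.38 − $305.47 = $5,129.91
State income tax: $5,129.91 × 0.076 = $389.87
Municipal income tax: $5,129.91 × 0.04 = $205.20
State unemployment insurance (employee share): annual cap $163,422.05 already reached (YTD $167,095.09), so $0.00
Social Security tax: $5,435.38 × 0.048 = $260.90
Employee stock purchase plan: $259.10
Total deductions = $305.47 + $389.87 + $205.20 + $0.00 + $260.90 + $259.10 = $1,420.54
Net pay = $5,435.38 − $1,420.54 = $4,014.84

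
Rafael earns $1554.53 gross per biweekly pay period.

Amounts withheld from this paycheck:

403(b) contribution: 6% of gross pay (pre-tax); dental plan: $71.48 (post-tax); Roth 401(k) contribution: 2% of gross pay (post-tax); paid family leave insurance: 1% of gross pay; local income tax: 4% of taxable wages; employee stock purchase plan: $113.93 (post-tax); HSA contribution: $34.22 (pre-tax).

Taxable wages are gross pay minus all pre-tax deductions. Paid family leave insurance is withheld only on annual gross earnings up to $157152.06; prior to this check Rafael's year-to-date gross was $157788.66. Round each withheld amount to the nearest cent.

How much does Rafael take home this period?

HSA contribution: $34.22
403(b) contribution: $1554.53 × 0.06 = $93.27
Pre-tax total = $34.22 + $93.27 = $127.49
Taxable wages = $1554.53 − $127.49 = $1427.04
Local income tax: $1427.04 × 0.04 = $57.08
Paid family leave insurance: annual cap $157152.06 already reached (YTD $157788.66), so $0.00
Roth 401(k) contribution: $1554.53 × 0.02 = $31.09
Employee stock purchase plan: $113.93
Dental plan: $71.48
Total deductions = $34.22 + $93.27 + $57.08 + $0.00 + $31.09 + $113.93 + $71.48 = $401.07
Net pay = $1554.53 − $401.07 = $1153.46

$1153.46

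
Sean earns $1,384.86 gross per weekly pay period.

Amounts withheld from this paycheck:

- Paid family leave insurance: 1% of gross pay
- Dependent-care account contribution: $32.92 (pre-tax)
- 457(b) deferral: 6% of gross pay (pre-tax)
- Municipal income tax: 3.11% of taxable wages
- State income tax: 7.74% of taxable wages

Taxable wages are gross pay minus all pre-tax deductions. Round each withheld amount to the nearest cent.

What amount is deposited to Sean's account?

$1,117.33

Dependent-care account contribution: $32.92
457(b) deferral: $1,384.86 × 0.06 = $83.09
Pre-tax total = $32.92 + $83.09 = $116.01
Taxable wages = $1,384.86 − $116.01 = $1,268.85
Municipal income tax: $1,268.85 × 0.0311 = $39.46
State income tax: $1,268.85 × 0.0774 = $98.21
Paid family leave insurance: $1,384.86 × 0.01 = $13.85
Total deductions = $32.92 + $83.09 + $39.46 + $98.21 + $13.85 = $267.53
Net pay = $1,384.86 − $267.53 = $1,117.33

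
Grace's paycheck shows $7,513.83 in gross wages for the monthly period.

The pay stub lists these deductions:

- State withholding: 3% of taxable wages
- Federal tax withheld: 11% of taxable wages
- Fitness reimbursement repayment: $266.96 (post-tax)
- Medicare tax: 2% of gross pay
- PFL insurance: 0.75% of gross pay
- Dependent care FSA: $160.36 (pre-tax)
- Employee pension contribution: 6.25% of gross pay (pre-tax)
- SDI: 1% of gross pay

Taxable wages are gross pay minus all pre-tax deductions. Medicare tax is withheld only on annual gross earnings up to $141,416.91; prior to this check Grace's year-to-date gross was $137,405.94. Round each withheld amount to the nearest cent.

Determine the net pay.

Dependent care FSA: $160.36
Employee pension contribution: $7,513.83 × 0.0625 = $469.61
Pre-tax total = $160.36 + $469.61 = $629.97
Taxable wages = $7,513.83 − $629.97 = $6,883.86
State withholding: $6,883.86 × 0.03 = $206.52
Federal tax withheld: $6,883.86 × 0.11 = $757.22
SDI: $7,513.83 × 0.01 = $75.14
Medicare tax: only $141,416.91 − $137,405.94 = $4,010.97 of this check is subject → $4,010.97 × 0.02 = $80.22
PFL insurance: $7,513.83 × 0.0075 = $56.35
Fitness reimbursement repayment: $266.96
Total deductions = $160.36 + $469.61 + $206.52 + $757.22 + $75.14 + $80.22 + $56.35 + $266.96 = $2,072.38
Net pay = $7,513.83 − $2,072.38 = $5,441.45

$5,441.45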